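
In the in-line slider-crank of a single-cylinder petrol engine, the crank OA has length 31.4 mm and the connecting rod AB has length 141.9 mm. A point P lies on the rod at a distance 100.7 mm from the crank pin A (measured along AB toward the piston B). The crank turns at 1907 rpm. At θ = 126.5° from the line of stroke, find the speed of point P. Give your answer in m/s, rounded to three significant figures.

ω = 199.7 rad/s.  Crank-pin speed |V_A| = rω = 6.2706 m/s, perpendicular to OA.
Rod angle: sinφ = −(r/L) sinθ ⇒ φ = -10.246°; ω_rod = −rω cosθ/√(L²−r²sin²θ) = +26.711 rad/s.
V_P = V_A + ω_rod × AP, with AP = 0.1007 m along the rod.
Components: V_Px = −rω sinθ − a·ω_rod·sinφ = -4.5622 m/s;  V_Py = rω cosθ + a·ω_rod·cosφ = -1.083 m/s.
|V_P| = √(V_Px² + V_Py²) = 4.689 m/s.

4.69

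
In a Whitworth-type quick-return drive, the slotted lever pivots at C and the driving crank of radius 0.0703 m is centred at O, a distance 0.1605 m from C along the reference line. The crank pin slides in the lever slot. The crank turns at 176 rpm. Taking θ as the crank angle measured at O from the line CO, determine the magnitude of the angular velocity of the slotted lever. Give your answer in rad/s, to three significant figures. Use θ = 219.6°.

5.19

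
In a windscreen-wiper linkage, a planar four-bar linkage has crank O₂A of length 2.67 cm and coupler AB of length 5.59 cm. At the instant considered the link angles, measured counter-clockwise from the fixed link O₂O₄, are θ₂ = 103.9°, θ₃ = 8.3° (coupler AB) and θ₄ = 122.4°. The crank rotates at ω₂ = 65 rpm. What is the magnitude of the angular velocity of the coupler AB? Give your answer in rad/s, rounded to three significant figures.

ω₂ = 6.807 rad/s (from 65 rpm).
Differentiating the loop-closure r₂e^{iθ₂}+r₃e^{iθ₃}=r₁+r₄e^{iθ₄} gives r₂ω₂e^{iθ₂}+r₃ω₃e^{iθ₃}=r₄ω₄e^{iθ₄}.
Eliminating the other unknown: ω₃ = r₂ω₂ sin(θ₄−θ₂) / [r₃ sin(θ₃−θ₄)].
Numerator sine = +0.31730; denominator sine = -0.91283.
Result = 0.0267·6.807·(+0.31730) / (0.0559·(-0.91283)) = -1.1301 rad/s; magnitude 1.1301 rad/s.

1.13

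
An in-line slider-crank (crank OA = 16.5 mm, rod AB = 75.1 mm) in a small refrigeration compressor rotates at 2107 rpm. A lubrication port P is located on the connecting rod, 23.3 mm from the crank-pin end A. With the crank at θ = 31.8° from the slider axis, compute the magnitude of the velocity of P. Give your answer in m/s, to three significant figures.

ω = 220.6 rad/s.  Crank-pin speed |V_A| = rω = 3.6406 m/s, perpendicular to OA.
Rod angle: sinφ = −(r/L) sinθ ⇒ φ = -6.648°; ω_rod = −rω cosθ/√(L²−r²sin²θ) = -41.479 rad/s.
V_P = V_A + ω_rod × AP, with AP = 0.0233 m along the rod.
Components: V_Px = −rω sinθ − a·ω_rod·sinφ = -2.0303 m/s;  V_Py = rω cosθ + a·ω_rod·cosφ = +2.1342 m/s.
|V_P| = √(V_Px² + V_Py²) = 2.9457 m/s.

2.95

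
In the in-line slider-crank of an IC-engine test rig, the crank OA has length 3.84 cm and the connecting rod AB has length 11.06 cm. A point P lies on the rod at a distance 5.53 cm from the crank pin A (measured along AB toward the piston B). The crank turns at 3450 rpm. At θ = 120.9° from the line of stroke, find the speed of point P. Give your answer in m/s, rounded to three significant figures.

ω = 361.3 rad/s.  Crank-pin speed |V_A| = rω = 13.873 m/s, perpendicular to OA.
Rod angle: sinφ = −(r/L) sinθ ⇒ φ = -17.333°; ω_rod = −rω cosθ/√(L²−r²sin²θ) = +67.481 rad/s.
V_P = V_A + ω_rod × AP, with AP = 0.0553 m along the rod.
Components: V_Px = −rω sinθ − a·ω_rod·sinφ = -10.792 m/s;  V_Py = rω cosθ + a·ω_rod·cosφ = -3.5622 m/s.
|V_P| = √(V_Px² + V_Py²) = 11.365 m/s.

11.4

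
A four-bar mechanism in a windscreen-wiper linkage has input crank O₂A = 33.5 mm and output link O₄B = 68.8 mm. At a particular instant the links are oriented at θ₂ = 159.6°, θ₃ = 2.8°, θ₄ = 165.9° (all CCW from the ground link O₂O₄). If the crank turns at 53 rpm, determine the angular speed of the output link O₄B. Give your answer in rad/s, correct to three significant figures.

ω₂ = 5.55 rad/s (from 53 rpm).
Differentiating the loop-closure r₂e^{iθ₂}+r₃e^{iθ₃}=r₁+r₄e^{iθ₄} gives r₂ω₂e^{iθ₂}+r₃ω₃e^{iθ₃}=r₄ω₄e^{iθ₄}.
Eliminating the other unknown: ω₄ = r₂ω₂ sin(θ₂−θ₃) / [r₄ sin(θ₄−θ₃)].
Numerator sine = +0.39394; denominator sine = +0.29070.
Result = 0.0335·5.55·(+0.39394) / (0.0688·(+0.29070)) = +3.6622 rad/s; magnitude 3.6622 rad/s.

3.66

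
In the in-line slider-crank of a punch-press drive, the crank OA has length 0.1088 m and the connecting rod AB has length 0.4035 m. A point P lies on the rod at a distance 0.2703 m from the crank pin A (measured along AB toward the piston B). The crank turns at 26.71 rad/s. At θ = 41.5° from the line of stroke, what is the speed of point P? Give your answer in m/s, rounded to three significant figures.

ω = 26.71 rad/s.  Crank-pin speed |V_A| = rω = 2.906 m/s, perpendicular to OA.
Rod angle: sinφ = −(r/L) sinθ ⇒ φ = -10.292°; ω_rod = −rω cosθ/√(L²−r²sin²θ) = -5.4823 rad/s.
V_P = V_A + ω_rod × AP, with AP = 0.2703 m along the rod.
Components: V_Px = −rω sinθ − a·ω_rod·sinφ = -2.1904 m/s;  V_Py = rω cosθ + a·ω_rod·cosφ = +0.71849 m/s.
|V_P| = √(V_Px² + V_Py²) = 2.3052 m/s.

2.31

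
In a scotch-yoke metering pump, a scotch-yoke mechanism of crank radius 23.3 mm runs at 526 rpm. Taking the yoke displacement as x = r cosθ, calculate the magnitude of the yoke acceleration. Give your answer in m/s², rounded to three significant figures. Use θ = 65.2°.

29.7

ω = 55.08 rad/s (from 526 rpm).
x = r cosθ ⇒ ẍ = −rω² cosθ (ω constant).
|a| = rω²|cosθ| = 0.0233·(55.08)²·|cos 65.2°| = 29.653 m/s².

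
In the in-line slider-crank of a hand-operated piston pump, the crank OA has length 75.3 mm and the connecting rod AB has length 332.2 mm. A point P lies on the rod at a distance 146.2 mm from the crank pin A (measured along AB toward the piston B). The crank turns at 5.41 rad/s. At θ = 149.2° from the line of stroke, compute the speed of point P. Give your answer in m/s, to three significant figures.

ω = 5.41 rad/s.  Crank-pin speed |V_A| = rω = 0.40737 m/s, perpendicular to OA.
Rod angle: sinφ = −(r/L) sinθ ⇒ φ = -6.665°; ω_rod = −rω cosθ/√(L²−r²sin²θ) = +1.0605 rad/s.
V_P = V_A + ω_rod × AP, with AP = 0.1462 m along the rod.
Components: V_Px = −rω sinθ − a·ω_rod·sinφ = -0.1906 m/s;  V_Py = rω cosθ + a·ω_rod·cosφ = -0.19592 m/s.
|V_P| = √(V_Px² + V_Py²) = 0.27333 m/s.

0.273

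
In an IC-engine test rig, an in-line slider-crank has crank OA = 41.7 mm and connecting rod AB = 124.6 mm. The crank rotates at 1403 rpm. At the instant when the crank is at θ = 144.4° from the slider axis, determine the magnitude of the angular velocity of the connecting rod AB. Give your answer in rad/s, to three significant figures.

ω = 146.9 rad/s (converted from 1403 rpm).
The rod makes angle φ with the slider axis where L sinφ = r sinθ; differentiating, L cosφ·φ̇ = r ω cosθ.
L cosφ = √(L² − r² sin²θ) = 0.12221 m.
|ω_rod| = r ω |cosθ| / √(L² − r² sin²θ) = 0.0417·146.9·0.81310/0.12221 = 40.762 rad/s.

40.8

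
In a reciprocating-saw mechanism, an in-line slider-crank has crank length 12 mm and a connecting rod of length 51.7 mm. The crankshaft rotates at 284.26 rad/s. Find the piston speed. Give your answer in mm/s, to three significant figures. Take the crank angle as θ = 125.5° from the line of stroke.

2400

ω = 284.3 rad/s
For an in-line slider-crank, x = r cosθ + √(L² − r² sin²θ), so v = −rω sinθ·[1 + r cosθ/√(L² − r² sin²θ)].
With r = 0.012 m, L = 0.0517 m, θ = 125.5°: √(L² − r² sin²θ) = 0.050769 m.
v = −0.012·284.3·0.81412·[1 + 0.012·-0.58070/0.050769] = -2.3959 m/s.
|v| = 2.3959 m/s = 2395.9 mm/s.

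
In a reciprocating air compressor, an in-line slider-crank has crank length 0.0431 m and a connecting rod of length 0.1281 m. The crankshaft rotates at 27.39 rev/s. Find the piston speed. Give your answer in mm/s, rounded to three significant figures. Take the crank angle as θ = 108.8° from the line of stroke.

ω = 2π·27.4 = 172.1 rad/s
For an in-line slider-crank, x = r cosθ + √(L² − r² sin²θ), so v = −rω sinθ·[1 + r cosθ/√(L² − r² sin²θ)].
With r = 0.0431 m, L = 0.1281 m, θ = 108.8°: √(L² − r² sin²θ) = 0.12143 m.
v = −0.0431·172.1·0.94665·[1 + 0.0431·-0.32227/0.12143] = -6.2185 m/s.
|v| = 6.2185 m/s = 6218.5 mm/s.

6220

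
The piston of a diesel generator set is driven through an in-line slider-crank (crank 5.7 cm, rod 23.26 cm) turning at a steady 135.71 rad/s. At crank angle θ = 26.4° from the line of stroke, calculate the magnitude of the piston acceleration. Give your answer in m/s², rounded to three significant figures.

1100

ω = 135.7 rad/s
x(θ) = r cosθ + √(L² − r² sin²θ); with ω constant, a = ω²·d²x/dθ².
d²x/dθ² = −r cosθ − r²(cos2θ)/√u − r⁴ sin²2θ/(4u^{3/2}),  u = L² − r² sin²θ = 0.0534604 m².
Substituting r = 0.057 m, L = 0.2326 m, θ = 26.4°: d²x/dθ² = -0.059687 m.
a = ω²·d²x/dθ² = (135.7)²·(-0.059687) = -1099.3 m/s²;  |a| = 1099.3 m/s².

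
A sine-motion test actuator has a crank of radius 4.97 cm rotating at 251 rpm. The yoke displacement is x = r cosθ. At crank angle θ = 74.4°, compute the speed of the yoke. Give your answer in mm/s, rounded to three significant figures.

1260

ω = 26.28 rad/s (from 251 rpm).
x = r cosθ ⇒ ẋ = −rω sinθ.
|v| = rω|sinθ| = 0.0497·26.28·|sin 74.4°| = 1.2582 m/s = 1258.2 mm/s.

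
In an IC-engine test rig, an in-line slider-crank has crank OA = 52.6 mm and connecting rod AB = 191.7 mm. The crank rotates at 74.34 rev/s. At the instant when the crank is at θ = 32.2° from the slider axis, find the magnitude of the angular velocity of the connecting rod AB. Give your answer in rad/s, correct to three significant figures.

110

ω = 467.1 rad/s (converted from 74.34 rev/s).
The rod makes angle φ with the slider axis where L sinφ = r sinθ; differentiating, L cosφ·φ̇ = r ω cosθ.
L cosφ = √(L² − r² sin²θ) = 0.18964 m.
|ω_rod| = r ω |cosθ| / √(L² − r² sin²θ) = 0.0526·467.1·0.84619/0.18964 = 109.63 rad/s.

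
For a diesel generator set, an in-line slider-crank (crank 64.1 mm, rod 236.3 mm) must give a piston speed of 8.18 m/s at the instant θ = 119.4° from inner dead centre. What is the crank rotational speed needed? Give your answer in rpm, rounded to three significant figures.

1620

For an in-line slider-crank, |v_piston| = rω|sinθ|·[1 + r cosθ/√(L² − r² sin²θ)].
With r = 0.0641 m, L = 0.2363 m, θ = 119.4°: the bracketed kinematic factor |dx/dθ| = 0.048191 m.
ω = v/|dx/dθ| = 8.18/0.048191 = 169.74 rad/s.
N = 60ω/(2π) = 1620.9 rpm.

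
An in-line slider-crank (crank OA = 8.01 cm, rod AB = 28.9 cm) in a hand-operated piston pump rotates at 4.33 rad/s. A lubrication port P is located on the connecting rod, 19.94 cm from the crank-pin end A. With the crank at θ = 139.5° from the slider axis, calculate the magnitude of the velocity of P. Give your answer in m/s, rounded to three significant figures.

0.209

ω = 4.33 rad/s.  Crank-pin speed |V_A| = rω = 0.34683 m/s, perpendicular to OA.
Rod angle: sinφ = −(r/L) sinθ ⇒ φ = -10.370°; ω_rod = −rω cosθ/√(L²−r²sin²θ) = +0.92773 rad/s.
V_P = V_A + ω_rod × AP, with AP = 0.1994 m along the rod.
Components: V_Px = −rω sinθ − a·ω_rod·sinφ = -0.19195 m/s;  V_Py = rω cosθ + a·ω_rod·cosφ = -0.081767 m/s.
|V_P| = √(V_Px² + V_Py²) = 0.20864 m/s.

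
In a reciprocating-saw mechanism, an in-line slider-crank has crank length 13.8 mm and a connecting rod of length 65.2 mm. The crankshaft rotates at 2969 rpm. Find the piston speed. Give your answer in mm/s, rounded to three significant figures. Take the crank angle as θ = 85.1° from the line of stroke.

4350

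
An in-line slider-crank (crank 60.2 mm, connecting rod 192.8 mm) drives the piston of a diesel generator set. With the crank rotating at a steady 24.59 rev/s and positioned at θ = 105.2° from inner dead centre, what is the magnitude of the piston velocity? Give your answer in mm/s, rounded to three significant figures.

8210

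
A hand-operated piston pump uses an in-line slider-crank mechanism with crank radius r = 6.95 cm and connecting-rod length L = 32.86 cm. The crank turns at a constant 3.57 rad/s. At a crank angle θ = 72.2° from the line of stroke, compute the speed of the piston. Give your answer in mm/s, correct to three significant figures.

252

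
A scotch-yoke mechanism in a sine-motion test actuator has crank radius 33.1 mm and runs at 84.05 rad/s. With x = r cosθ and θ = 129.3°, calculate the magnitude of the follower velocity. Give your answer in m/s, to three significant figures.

ω = 84.05 rad/s
x = r cosθ ⇒ ẋ = −rω sinθ.
|v| = rω|sinθ| = 0.0331·84.05·|sin 129.3°| = 2.1529 m/s.

2.15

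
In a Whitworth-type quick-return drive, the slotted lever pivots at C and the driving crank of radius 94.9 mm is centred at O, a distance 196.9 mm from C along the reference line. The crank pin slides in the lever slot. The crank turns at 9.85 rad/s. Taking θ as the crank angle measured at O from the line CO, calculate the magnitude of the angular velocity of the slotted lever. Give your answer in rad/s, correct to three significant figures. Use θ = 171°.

ω = 9.85 rad/s
Crank pin A relative to C: A = (d + r cosθ, r sinθ); lever angle φ = atan2(r sinθ, d + r cosθ).
Differentiating tanφ: φ̇ = rω(d cosθ + r)/(d² + r² + 2dr cosθ).
d² + r² + 2dr cosθ = |CA|² = 0.0108641 m²;  d cosθ + r = -0.099576 m.
|ω_lever| = |0.0949·9.85·-0.099576| / 0.0108641 = 8.5677 rad/s.

8.57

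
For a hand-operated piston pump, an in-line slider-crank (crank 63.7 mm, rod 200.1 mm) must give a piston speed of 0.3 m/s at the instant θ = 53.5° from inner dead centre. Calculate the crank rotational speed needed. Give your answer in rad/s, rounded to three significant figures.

For an in-line slider-crank, |v_piston| = rω|sinθ|·[1 + r cosθ/√(L² − r² sin²θ)].
With r = 0.0637 m, L = 0.2001 m, θ = 53.5°: the bracketed kinematic factor |dx/dθ| = 0.061236 m.
ω = v/|dx/dθ| = 0.3/0.061236 = 4.8991 rad/s.

4.90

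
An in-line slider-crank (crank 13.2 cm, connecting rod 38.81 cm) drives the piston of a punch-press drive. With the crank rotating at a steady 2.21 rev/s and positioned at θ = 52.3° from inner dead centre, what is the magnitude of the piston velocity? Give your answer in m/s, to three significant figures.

1.76

ω = 2π·2.21 = 13.89 rad/s
For an in-line slider-crank, x = r cosθ + √(L² − r² sin²θ), so v = −rω sinθ·[1 + r cosθ/√(L² − r² sin²θ)].
With r = 0.132 m, L = 0.3881 m, θ = 52.3°: √(L² − r² sin²θ) = 0.37378 m.
v = −0.132·13.89·0.79122·[1 + 0.132·0.61153/0.37378] = -1.7635 m/s.
|v| = 1.7635 m/s.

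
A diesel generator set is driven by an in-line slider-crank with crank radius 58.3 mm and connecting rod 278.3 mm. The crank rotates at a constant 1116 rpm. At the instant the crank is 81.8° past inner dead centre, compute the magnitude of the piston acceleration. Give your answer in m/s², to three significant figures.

49.8

ω = 2π·1116/60 = 116.9 rad/s
x(θ) = r cosθ + √(L² − r² sin²θ); with ω constant, a = ω²·d²x/dθ².
d²x/dθ² = −r cosθ − r²(cos2θ)/√u − r⁴ sin²2θ/(4u^{3/2}),  u = L² − r² sin²θ = 0.0741211 m².
Substituting r = 0.0583 m, L = 0.2783 m, θ = 81.8°: d²x/dθ² = +0.0036497 m.
a = ω²·d²x/dθ² = (116.9)²·(+0.0036497) = +49.848 m/s²;  |a| = 49.848 m/s².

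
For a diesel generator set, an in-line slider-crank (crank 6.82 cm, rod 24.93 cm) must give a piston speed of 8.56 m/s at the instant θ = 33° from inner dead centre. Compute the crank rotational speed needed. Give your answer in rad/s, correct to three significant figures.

For an in-line slider-crank, |v_piston| = rω|sinθ|·[1 + r cosθ/√(L² − r² sin²θ)].
With r = 0.0682 m, L = 0.2493 m, θ = 33°: the bracketed kinematic factor |dx/dθ| = 0.045763 m.
ω = v/|dx/dθ| = 8.56/0.045763 = 187.05 rad/s.

187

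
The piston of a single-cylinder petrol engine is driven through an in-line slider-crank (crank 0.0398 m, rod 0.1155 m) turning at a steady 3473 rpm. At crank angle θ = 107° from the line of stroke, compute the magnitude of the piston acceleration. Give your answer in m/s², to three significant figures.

3110

ω = 2π·3473/60 = 363.7 rad/s
x(θ) = r cosθ + √(L² − r² sin²θ); with ω constant, a = ω²·d²x/dθ².
d²x/dθ² = −r cosθ − r²(cos2θ)/√u − r⁴ sin²2θ/(4u^{3/2}),  u = L² − r² sin²θ = 0.0118916 m².
Substituting r = 0.0398 m, L = 0.1155 m, θ = 107°: d²x/dθ² = +0.023528 m.
a = ω²·d²x/dθ² = (363.7)²·(+0.023528) = +3112.1 m/s²;  |a| = 3112.1 m/s².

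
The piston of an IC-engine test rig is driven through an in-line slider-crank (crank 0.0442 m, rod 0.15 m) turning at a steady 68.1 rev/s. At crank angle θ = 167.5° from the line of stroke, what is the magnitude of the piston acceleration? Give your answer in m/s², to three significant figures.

5730

ω = 2π·68.1 = 427.9 rad/s
x(θ) = r cosθ + √(L² − r² sin²θ); with ω constant, a = ω²·d²x/dθ².
d²x/dθ² = −r cosθ − r²(cos2θ)/√u − r⁴ sin²2θ/(4u^{3/2}),  u = L² − r² sin²θ = 0.0224085 m².
Substituting r = 0.0442 m, L = 0.15 m, θ = 167.5°: d²x/dθ² = +0.031273 m.
a = ω²·d²x/dθ² = (427.9)²·(+0.031273) = +5725.7 m/s²;  |a| = 5725.7 m/s².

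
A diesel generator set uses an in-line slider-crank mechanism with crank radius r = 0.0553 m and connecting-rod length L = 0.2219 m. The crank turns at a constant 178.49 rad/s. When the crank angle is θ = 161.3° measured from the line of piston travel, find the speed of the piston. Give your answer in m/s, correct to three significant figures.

ω = 178.5 rad/s
For an in-line slider-crank, x = r cosθ + √(L² − r² sin²θ), so v = −rω sinθ·[1 + r cosθ/√(L² − r² sin²θ)].
With r = 0.0553 m, L = 0.2219 m, θ = 161.3°: √(L² − r² sin²θ) = 0.22119 m.
v = −0.0553·178.5·0.32061·[1 + 0.0553·-0.94721/0.22119] = -2.4152 m/s.
|v| = 2.4152 m/s.

2.42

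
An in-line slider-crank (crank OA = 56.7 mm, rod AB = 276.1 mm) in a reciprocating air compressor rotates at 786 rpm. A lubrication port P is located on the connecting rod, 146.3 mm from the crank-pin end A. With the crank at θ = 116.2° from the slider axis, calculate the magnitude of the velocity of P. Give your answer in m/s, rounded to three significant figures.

4.10

ω = 82.31 rad/s.  Crank-pin speed |V_A| = rω = 4.667 m/s, perpendicular to OA.
Rod angle: sinφ = −(r/L) sinθ ⇒ φ = -10.618°; ω_rod = −rω cosθ/√(L²−r²sin²θ) = +7.5929 rad/s.
V_P = V_A + ω_rod × AP, with AP = 0.1463 m along the rod.
Components: V_Px = −rω sinθ − a·ω_rod·sinφ = -3.9828 m/s;  V_Py = rω cosθ + a·ω_rod·cosφ = -0.96868 m/s.
|V_P| = √(V_Px² + V_Py²) = 4.0989 m/s.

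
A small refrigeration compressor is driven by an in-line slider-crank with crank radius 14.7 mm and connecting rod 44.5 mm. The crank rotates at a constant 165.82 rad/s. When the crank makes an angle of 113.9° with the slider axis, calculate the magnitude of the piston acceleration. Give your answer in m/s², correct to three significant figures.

256

ω = 165.8 rad/s
x(θ) = r cosθ + √(L² − r² sin²θ); with ω constant, a = ω²·d²x/dθ².
d²x/dθ² = −r cosθ − r²(cos2θ)/√u − r⁴ sin²2θ/(4u^{3/2}),  u = L² − r² sin²θ = 0.00179963 m².
Substituting r = 0.0147 m, L = 0.0445 m, θ = 113.9°: d²x/dθ² = +0.0092933 m.
a = ω²·d²x/dθ² = (165.8)²·(+0.0092933) = +255.53 m/s²;  |a| = 255.53 m/s².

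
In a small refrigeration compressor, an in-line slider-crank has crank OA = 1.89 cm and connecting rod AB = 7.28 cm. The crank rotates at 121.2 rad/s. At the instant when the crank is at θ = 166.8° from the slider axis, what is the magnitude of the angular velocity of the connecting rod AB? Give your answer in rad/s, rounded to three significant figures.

ω = 121.2 rad/s
The rod makes angle φ with the slider axis where L sinφ = r sinθ; differentiating, L cosφ·φ̇ = r ω cosθ.
L cosφ = √(L² − r² sin²θ) = 0.072672 m.
|ω_rod| = r ω |cosθ| / √(L² − r² sin²θ) = 0.0189·121.2·0.97358/0.072672 = 30.688 rad/s.

30.7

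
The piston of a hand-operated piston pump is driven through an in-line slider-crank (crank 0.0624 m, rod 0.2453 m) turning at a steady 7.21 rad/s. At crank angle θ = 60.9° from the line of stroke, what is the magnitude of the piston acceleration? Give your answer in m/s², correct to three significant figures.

ω = 7.21 rad/s
x(θ) = r cosθ + √(L² − r² sin²θ); with ω constant, a = ω²·d²x/dθ².
d²x/dθ² = −r cosθ − r²(cos2θ)/√u − r⁴ sin²2θ/(4u^{3/2}),  u = L² − r² sin²θ = 0.0571993 m².
Substituting r = 0.0624 m, L = 0.2453 m, θ = 60.9°: d²x/dθ² = -0.021968 m.
a = ω²·d²x/dθ² = (7.21)²·(-0.021968) = -1.142 m/s²;  |a| = 1.142 m/s².

1.14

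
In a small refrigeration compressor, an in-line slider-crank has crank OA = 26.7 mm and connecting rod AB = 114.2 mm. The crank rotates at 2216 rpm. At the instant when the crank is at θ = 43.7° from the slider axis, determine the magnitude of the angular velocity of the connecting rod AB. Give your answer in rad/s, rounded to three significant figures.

39.7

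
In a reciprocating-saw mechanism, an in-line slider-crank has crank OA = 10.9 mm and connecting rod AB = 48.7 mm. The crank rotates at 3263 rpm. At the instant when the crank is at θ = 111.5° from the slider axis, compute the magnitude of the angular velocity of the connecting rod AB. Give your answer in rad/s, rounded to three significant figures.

28.7

ω = 341.7 rad/s (converted from 3263 rpm).
The rod makes angle φ with the slider axis where L sinφ = r sinθ; differentiating, L cosφ·φ̇ = r ω cosθ.
L cosφ = √(L² − r² sin²θ) = 0.047632 m.
|ω_rod| = r ω |cosθ| / √(L² − r² sin²θ) = 0.0109·341.7·0.36650/0.047632 = 28.658 rad/s.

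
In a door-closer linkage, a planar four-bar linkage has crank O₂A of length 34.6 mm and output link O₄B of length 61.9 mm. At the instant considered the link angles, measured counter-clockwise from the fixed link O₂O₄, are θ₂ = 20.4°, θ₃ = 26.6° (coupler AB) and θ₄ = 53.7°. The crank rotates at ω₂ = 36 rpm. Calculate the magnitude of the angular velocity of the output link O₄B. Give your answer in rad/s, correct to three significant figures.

ω₂ = 3.77 rad/s (from 36 rpm).
Differentiating the loop-closure r₂e^{iθ₂}+r₃e^{iθ₃}=r₁+r₄e^{iθ₄} gives r₂ω₂e^{iθ₂}+r₃ω₃e^{iθ₃}=r₄ω₄e^{iθ₄}.
Eliminating the other unknown: ω₄ = r₂ω₂ sin(θ₂−θ₃) / [r₄ sin(θ₄−θ₃)].
Numerator sine = -0.10800; denominator sine = +0.45554.
Result = 0.0346·3.77·(-0.10800) / (0.0619·(+0.45554)) = -0.49958 rad/s; magnitude 0.49958 rad/s.

0.500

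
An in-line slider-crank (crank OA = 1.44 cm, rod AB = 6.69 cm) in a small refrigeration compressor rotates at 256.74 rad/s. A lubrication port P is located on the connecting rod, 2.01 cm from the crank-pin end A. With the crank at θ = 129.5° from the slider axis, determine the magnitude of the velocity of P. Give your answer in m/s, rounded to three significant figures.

ω = 256.7 rad/s.  Crank-pin speed |V_A| = rω = 3.6971 m/s, perpendicular to OA.
Rod angle: sinφ = −(r/L) sinθ ⇒ φ = -9.561°; ω_rod = −rω cosθ/√(L²−r²sin²θ) = +35.646 rad/s.
V_P = V_A + ω_rod × AP, with AP = 0.0201 m along the rod.
Components: V_Px = −rω sinθ − a·ω_rod·sinφ = -2.7337 m/s;  V_Py = rω cosθ + a·ω_rod·cosφ = -1.6451 m/s.
|V_P| = √(V_Px² + V_Py²) = 3.1905 m/s.

3.19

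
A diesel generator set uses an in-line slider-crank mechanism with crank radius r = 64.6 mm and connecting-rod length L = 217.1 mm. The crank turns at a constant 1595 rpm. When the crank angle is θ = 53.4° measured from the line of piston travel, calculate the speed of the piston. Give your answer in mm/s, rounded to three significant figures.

ω = 2π·1595/60 = 167 rad/s
For an in-line slider-crank, x = r cosθ + √(L² − r² sin²θ), so v = −rω sinθ·[1 + r cosθ/√(L² − r² sin²θ)].
With r = 0.0646 m, L = 0.2171 m, θ = 53.4°: √(L² − r² sin²θ) = 0.21081 m.
v = −0.0646·167·0.80282·[1 + 0.0646·0.59622/0.21081] = -10.245 m/s.
|v| = 10.245 m/s = 10245 mm/s.

10200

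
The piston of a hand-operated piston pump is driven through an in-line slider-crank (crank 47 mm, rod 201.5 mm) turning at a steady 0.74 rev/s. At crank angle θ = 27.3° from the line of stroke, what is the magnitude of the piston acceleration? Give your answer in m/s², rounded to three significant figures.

ω = 2π·0.74 = 4.65 rad/s
x(θ) = r cosθ + √(L² − r² sin²θ); with ω constant, a = ω²·d²x/dθ².
d²x/dθ² = −r cosθ − r²(cos2θ)/√u − r⁴ sin²2θ/(4u^{3/2}),  u = L² − r² sin²θ = 0.0401376 m².
Substituting r = 0.047 m, L = 0.2015 m, θ = 27.3°: d²x/dθ² = -0.048253 m.
a = ω²·d²x/dθ² = (4.65)²·(-0.048253) = -1.0432 m/s²;  |a| = 1.0432 m/s².

1.04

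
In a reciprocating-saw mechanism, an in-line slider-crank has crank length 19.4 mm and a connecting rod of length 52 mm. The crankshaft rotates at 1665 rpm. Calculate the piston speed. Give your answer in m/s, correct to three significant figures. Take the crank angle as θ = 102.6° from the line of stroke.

ω = 2π·1665/60 = 174.4 rad/s
For an in-line slider-crank, x = r cosθ + √(L² − r² sin²θ), so v = −rω sinθ·[1 + r cosθ/√(L² − r² sin²θ)].
With r = 0.0194 m, L = 0.052 m, θ = 102.6°: √(L² − r² sin²θ) = 0.048431 m.
v = −0.0194·174.4·0.97592·[1 + 0.0194·-0.21814/0.048431] = -3.0126 m/s.
|v| = 3.0126 m/s.

3.01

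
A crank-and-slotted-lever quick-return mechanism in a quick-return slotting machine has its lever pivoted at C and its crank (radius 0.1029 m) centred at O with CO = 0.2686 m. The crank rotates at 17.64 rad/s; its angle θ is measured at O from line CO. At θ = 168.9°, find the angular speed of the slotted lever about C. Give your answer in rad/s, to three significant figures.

10.2

ω = 17.64 rad/s
Crank pin A relative to C: A = (d + r cosθ, r sinθ); lever angle φ = atan2(r sinθ, d + r cosθ).
Differentiating tanφ: φ̇ = rω(d cosθ + r)/(d² + r² + 2dr cosθ).
d² + r² + 2dr cosθ = |CA|² = 0.0284906 m²;  d cosθ + r = -0.16068 m.
|ω_lever| = |0.1029·17.64·-0.16068| / 0.0284906 = 10.237 rad/s.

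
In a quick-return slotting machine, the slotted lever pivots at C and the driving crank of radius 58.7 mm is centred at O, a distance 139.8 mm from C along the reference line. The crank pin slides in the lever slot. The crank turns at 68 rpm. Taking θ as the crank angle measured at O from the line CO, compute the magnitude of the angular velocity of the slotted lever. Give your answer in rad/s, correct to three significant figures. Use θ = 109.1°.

0.307

ω = 7.121 rad/s (from 68 rpm).
Crank pin A relative to C: A = (d + r cosθ, r sinθ); lever angle φ = atan2(r sinθ, d + r cosθ).
Differentiating tanφ: φ̇ = rω(d cosθ + r)/(d² + r² + 2dr cosθ).
d² + r² + 2dr cosθ = |CA|² = 0.0176193 m²;  d cosθ + r = +0.012955 m.
|ω_lever| = |0.0587·7.121·+0.012955| / 0.0176193 = 0.30734 rad/s.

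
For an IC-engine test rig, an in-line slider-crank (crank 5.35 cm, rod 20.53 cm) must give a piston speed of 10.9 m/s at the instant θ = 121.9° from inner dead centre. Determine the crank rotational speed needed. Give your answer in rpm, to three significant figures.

2670

For an in-line slider-crank, |v_piston| = rω|sinθ|·[1 + r cosθ/√(L² − r² sin²θ)].
With r = 0.0535 m, L = 0.2053 m, θ = 121.9°: the bracketed kinematic factor |dx/dθ| = 0.039006 m.
ω = v/|dx/dθ| = 10.9/0.039006 = 279.44 rad/s.
N = 60ω/(2π) = 2668.5 rpm.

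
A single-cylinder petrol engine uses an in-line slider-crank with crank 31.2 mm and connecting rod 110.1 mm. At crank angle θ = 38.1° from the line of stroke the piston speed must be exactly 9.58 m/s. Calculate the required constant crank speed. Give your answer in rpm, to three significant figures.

3870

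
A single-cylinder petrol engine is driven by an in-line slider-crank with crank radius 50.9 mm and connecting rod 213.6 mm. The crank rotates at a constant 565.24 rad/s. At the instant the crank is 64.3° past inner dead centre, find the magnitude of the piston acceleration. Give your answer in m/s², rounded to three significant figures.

ω = 565.2 rad/s
x(θ) = r cosθ + √(L² − r² sin²θ); with ω constant, a = ω²·d²x/dθ².
d²x/dθ² = −r cosθ − r²(cos2θ)/√u − r⁴ sin²2θ/(4u^{3/2}),  u = L² − r² sin²θ = 0.0435214 m².
Substituting r = 0.0509 m, L = 0.2136 m, θ = 64.3°: d²x/dθ² = -0.014438 m.
a = ω²·d²x/dθ² = (565.2)²·(-0.014438) = -4613 m/s²;  |a| = 4613 m/s².

4610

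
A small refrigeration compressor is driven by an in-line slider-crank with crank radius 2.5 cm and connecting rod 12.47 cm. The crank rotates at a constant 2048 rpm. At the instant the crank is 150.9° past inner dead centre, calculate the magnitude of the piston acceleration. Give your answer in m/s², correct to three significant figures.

ω = 2π·2048/60 = 214.5 rad/s
x(θ) = r cosθ + √(L² − r² sin²θ); with ω constant, a = ω²·d²x/dθ².
d²x/dθ² = −r cosθ − r²(cos2θ)/√u − r⁴ sin²2θ/(4u^{3/2}),  u = L² − r² sin²θ = 0.0154023 m².
Substituting r = 0.025 m, L = 0.1247 m, θ = 150.9°: d²x/dθ² = +0.019154 m.
a = ω²·d²x/dθ² = (214.5)²·(+0.019154) = +880.98 m/s²;  |a| = 880.98 m/s².

881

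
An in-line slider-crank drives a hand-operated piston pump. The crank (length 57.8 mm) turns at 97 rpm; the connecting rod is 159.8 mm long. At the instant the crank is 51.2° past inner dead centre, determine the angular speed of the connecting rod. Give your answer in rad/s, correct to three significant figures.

ω = 10.16 rad/s (converted from 97 rpm).
The rod makes angle φ with the slider axis where L sinφ = r sinθ; differentiating, L cosφ·φ̇ = r ω cosθ.
L cosφ = √(L² − r² sin²θ) = 0.15332 m.
|ω_rod| = r ω |cosθ| / √(L² − r² sin²θ) = 0.0578·10.16·0.62660/0.15332 = 2.3995 rad/s.

2.40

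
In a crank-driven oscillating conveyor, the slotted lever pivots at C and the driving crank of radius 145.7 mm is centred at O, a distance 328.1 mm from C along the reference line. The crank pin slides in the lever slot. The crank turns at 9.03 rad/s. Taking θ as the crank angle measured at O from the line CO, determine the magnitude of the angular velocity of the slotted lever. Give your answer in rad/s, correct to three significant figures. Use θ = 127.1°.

0.965

ω = 9.03 rad/s
Crank pin A relative to C: A = (d + r cosθ, r sinθ); lever angle φ = atan2(r sinθ, d + r cosθ).
Differentiating tanφ: φ̇ = rω(d cosθ + r)/(d² + r² + 2dr cosθ).
d² + r² + 2dr cosθ = |CA|² = 0.0712064 m²;  d cosθ + r = -0.052213 m.
|ω_lever| = |0.1457·9.03·-0.052213| / 0.0712064 = 0.96472 rad/s.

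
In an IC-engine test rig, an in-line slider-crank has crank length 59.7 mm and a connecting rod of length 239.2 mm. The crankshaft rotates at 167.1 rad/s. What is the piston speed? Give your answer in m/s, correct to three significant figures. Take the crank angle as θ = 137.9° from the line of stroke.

ω = 167.1 rad/s
For an in-line slider-crank, x = r cosθ + √(L² − r² sin²θ), so v = −rω sinθ·[1 + r cosθ/√(L² − r² sin²θ)].
With r = 0.0597 m, L = 0.2392 m, θ = 137.9°: √(L² − r² sin²θ) = 0.23583 m.
v = −0.0597·167.1·0.67043·[1 + 0.0597·-0.74198/0.23583] = -5.4319 m/s.
|v| = 5.4319 m/s.

5.43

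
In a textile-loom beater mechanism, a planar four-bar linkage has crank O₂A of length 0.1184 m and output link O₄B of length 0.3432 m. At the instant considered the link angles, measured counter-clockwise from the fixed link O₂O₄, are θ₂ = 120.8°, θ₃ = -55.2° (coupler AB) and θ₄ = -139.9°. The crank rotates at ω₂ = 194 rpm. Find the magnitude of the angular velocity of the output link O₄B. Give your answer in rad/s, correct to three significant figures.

0.491

ω₂ = 20.32 rad/s (from 194 rpm).
Differentiating the loop-closure r₂e^{iθ₂}+r₃e^{iθ₃}=r₁+r₄e^{iθ₄} gives r₂ω₂e^{iθ₂}+r₃ω₃e^{iθ₃}=r₄ω₄e^{iθ₄}.
Eliminating the other unknown: ω₄ = r₂ω₂ sin(θ₂−θ₃) / [r₄ sin(θ₄−θ₃)].
Numerator sine = +0.06976; denominator sine = -0.99572.
Result = 0.1184·20.32·(+0.06976) / (0.3432·(-0.99572)) = -0.491 rad/s; magnitude 0.491 rad/s.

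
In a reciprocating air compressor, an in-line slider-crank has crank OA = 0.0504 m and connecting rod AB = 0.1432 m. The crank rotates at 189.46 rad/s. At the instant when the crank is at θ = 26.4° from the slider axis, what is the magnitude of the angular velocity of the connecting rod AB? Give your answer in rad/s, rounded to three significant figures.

60.5

ω = 189.5 rad/s
The rod makes angle φ with the slider axis where L sinφ = r sinθ; differentiating, L cosφ·φ̇ = r ω cosθ.
L cosφ = √(L² − r² sin²θ) = 0.14144 m.
|ω_rod| = r ω |cosθ| / √(L² − r² sin²θ) = 0.0504·189.5·0.89571/0.14144 = 60.472 rad/s.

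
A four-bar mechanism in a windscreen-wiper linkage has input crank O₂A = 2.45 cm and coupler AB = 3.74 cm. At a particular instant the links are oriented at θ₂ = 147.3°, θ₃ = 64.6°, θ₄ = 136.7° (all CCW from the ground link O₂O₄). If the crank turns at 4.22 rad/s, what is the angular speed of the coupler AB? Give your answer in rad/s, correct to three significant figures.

0.534

ω₂ = 4.22 rad/s
Differentiating the loop-closure r₂e^{iθ₂}+r₃e^{iθ₃}=r₁+r₄e^{iθ₄} gives r₂ω₂e^{iθ₂}+r₃ω₃e^{iθ₃}=r₄ω₄e^{iθ₄}.
Eliminating the other unknown: ω₃ = r₂ω₂ sin(θ₄−θ₂) / [r₃ sin(θ₃−θ₄)].
Numerator sine = -0.18395; denominator sine = -0.95159.
Result = 0.0245·4.22·(-0.18395) / (0.0374·(-0.95159)) = +0.53439 rad/s; magnitude 0.53439 rad/s.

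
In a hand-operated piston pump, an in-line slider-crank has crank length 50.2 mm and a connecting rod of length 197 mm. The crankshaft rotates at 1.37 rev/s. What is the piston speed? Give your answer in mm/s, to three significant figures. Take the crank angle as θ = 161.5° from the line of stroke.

104

ω = 2π·1.37 = 8.608 rad/s
For an in-line slider-crank, x = r cosθ + √(L² − r² sin²θ), so v = −rω sinθ·[1 + r cosθ/√(L² − r² sin²θ)].
With r = 0.0502 m, L = 0.197 m, θ = 161.5°: √(L² − r² sin²θ) = 0.19635 m.
v = −0.0502·8.608·0.31730·[1 + 0.0502·-0.94832/0.19635] = -0.10387 m/s.
|v| = 0.10387 m/s = 103.87 mm/s.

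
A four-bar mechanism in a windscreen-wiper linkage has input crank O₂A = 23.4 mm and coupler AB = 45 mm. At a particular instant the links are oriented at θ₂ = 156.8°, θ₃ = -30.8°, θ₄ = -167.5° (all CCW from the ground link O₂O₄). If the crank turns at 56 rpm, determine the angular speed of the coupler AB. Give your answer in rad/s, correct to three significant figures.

ω₂ = 5.864 rad/s (from 56 rpm).
Differentiating the loop-closure r₂e^{iθ₂}+r₃e^{iθ₃}=r₁+r₄e^{iθ₄} gives r₂ω₂e^{iθ₂}+r₃ω₃e^{iθ₃}=r₄ω₄e^{iθ₄}.
Eliminating the other unknown: ω₃ = r₂ω₂ sin(θ₄−θ₂) / [r₃ sin(θ₃−θ₄)].
Numerator sine = +0.58354; denominator sine = +0.68582.
Result = 0.0234·5.864·(+0.58354) / (0.045·(+0.68582)) = +2.5947 rad/s; magnitude 2.5947 rad/s.

2.59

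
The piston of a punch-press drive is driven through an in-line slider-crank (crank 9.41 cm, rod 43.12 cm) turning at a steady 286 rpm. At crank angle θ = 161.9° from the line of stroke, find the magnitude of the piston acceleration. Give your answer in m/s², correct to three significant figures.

ω = 2π·286/60 = 29.95 rad/s
x(θ) = r cosθ + √(L² − r² sin²θ); with ω constant, a = ω²·d²x/dθ².
d²x/dθ² = −r cosθ − r²(cos2θ)/√u − r⁴ sin²2θ/(4u^{3/2}),  u = L² − r² sin²θ = 0.185079 m².
Substituting r = 0.0941 m, L = 0.4312 m, θ = 161.9°: d²x/dθ² = +0.072748 m.
a = ω²·d²x/dθ² = (29.95)²·(+0.072748) = +65.255 m/s²;  |a| = 65.255 m/s².

65.3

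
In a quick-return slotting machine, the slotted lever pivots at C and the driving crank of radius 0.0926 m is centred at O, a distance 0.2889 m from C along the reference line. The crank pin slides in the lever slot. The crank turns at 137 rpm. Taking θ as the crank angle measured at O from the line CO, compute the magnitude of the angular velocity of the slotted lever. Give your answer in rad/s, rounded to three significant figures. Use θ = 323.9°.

3.20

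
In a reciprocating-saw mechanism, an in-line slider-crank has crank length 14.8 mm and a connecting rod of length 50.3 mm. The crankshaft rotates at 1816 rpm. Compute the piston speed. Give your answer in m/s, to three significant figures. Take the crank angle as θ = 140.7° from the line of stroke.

ω = 2π·1816/60 = 190.2 rad/s
For an in-line slider-crank, x = r cosθ + √(L² − r² sin²θ), so v = −rω sinθ·[1 + r cosθ/√(L² − r² sin²θ)].
With r = 0.0148 m, L = 0.0503 m, θ = 140.7°: √(L² − r² sin²θ) = 0.049419 m.
v = −0.0148·190.2·0.63338·[1 + 0.0148·-0.77384/0.049419] = -1.3695 m/s.
|v| = 1.3695 m/s.

1.37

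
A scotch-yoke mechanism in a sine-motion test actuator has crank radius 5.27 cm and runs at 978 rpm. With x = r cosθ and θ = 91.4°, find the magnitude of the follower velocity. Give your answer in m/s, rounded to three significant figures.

5.40

ω = 102.4 rad/s (from 978 rpm).
x = r cosθ ⇒ ẋ = −rω sinθ.
|v| = rω|sinθ| = 0.0527·102.4·|sin 91.4°| = 5.3957 m/s.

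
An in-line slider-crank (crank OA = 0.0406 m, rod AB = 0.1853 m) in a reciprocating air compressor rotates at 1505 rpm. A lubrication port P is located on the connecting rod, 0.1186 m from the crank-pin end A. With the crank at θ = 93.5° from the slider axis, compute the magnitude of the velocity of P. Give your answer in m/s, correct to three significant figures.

ω = 157.6 rad/s.  Crank-pin speed |V_A| = rω = 6.3987 m/s, perpendicular to OA.
Rod angle: sinφ = −(r/L) sinθ ⇒ φ = -12.632°; ω_rod = −rω cosθ/√(L²−r²sin²θ) = +2.1604 rad/s.
V_P = V_A + ω_rod × AP, with AP = 0.1186 m along the rod.
Components: V_Px = −rω sinθ − a·ω_rod·sinφ = -6.3307 m/s;  V_Py = rω cosθ + a·ω_rod·cosφ = -0.14061 m/s.
|V_P| = √(V_Px² + V_Py²) = 6.3323 m/s.

6.33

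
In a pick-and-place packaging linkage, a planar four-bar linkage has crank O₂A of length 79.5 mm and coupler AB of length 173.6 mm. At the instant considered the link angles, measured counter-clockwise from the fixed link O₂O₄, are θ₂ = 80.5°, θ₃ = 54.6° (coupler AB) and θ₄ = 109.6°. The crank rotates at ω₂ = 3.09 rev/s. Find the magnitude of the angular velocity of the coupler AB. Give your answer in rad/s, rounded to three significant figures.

5.28

ω₂ = 19.42 rad/s (from 3.09 rev/s).
Differentiating the loop-closure r₂e^{iθ₂}+r₃e^{iθ₃}=r₁+r₄e^{iθ₄} gives r₂ω₂e^{iθ₂}+r₃ω₃e^{iθ₃}=r₄ω₄e^{iθ₄}.
Eliminating the other unknown: ω₃ = r₂ω₂ sin(θ₄−θ₂) / [r₃ sin(θ₃−θ₄)].
Numerator sine = +0.48634; denominator sine = -0.81915.
Result = 0.0795·19.42·(+0.48634) / (0.1736·(-0.81915)) = -5.2787 rad/s; magnitude 5.2787 rad/s.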